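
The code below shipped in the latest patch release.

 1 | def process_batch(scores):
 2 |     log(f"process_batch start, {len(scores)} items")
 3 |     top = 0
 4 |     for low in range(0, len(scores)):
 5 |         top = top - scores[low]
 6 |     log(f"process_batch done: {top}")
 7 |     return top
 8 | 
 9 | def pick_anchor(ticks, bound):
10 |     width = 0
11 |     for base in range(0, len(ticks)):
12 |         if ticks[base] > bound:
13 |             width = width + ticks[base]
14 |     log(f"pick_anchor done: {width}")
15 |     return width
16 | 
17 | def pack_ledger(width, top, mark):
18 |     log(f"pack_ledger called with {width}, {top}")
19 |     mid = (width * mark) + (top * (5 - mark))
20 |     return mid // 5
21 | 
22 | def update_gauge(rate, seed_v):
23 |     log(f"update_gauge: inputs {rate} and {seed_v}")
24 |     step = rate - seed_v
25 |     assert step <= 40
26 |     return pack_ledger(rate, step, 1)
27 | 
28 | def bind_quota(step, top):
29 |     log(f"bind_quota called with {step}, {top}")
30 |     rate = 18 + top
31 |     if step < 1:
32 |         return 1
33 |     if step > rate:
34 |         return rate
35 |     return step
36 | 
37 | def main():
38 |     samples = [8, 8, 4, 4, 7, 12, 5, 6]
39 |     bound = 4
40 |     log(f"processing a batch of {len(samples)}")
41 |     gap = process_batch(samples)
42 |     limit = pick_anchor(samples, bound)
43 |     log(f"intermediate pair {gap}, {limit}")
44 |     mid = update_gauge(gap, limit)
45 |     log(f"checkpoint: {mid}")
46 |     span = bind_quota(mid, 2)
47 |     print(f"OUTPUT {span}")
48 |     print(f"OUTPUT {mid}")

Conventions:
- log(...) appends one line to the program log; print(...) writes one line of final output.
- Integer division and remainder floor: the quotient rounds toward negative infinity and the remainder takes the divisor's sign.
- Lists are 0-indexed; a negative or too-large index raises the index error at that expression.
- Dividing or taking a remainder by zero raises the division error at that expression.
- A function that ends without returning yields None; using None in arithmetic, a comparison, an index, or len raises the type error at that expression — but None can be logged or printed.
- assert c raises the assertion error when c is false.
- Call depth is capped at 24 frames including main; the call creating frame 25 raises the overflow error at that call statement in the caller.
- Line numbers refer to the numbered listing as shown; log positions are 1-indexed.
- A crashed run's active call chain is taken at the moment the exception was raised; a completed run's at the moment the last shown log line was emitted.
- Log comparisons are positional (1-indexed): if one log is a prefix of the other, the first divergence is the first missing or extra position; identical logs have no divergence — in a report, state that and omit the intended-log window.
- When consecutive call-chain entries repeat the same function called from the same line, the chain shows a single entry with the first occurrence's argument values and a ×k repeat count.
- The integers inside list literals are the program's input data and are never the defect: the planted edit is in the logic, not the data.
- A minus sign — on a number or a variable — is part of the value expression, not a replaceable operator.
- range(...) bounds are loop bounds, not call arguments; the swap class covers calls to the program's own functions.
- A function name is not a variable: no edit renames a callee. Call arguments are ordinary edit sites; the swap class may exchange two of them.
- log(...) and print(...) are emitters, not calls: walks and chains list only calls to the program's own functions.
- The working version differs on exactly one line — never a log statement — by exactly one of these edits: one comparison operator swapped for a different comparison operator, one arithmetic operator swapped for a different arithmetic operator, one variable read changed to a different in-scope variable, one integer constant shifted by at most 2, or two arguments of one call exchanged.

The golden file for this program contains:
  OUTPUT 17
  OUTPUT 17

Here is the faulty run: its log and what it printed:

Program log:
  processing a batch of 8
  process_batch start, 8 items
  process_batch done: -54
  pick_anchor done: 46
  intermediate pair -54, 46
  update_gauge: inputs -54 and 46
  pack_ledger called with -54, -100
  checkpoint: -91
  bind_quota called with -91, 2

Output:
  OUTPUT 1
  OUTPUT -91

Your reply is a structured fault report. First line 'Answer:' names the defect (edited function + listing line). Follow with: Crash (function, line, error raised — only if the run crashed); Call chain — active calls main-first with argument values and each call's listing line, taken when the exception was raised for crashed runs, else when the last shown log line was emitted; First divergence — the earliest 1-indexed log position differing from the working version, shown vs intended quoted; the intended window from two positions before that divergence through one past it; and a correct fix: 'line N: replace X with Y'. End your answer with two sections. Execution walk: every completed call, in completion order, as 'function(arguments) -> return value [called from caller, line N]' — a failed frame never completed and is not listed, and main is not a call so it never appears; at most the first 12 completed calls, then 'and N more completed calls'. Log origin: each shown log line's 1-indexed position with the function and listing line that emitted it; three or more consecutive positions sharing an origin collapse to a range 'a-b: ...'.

Answer: the defect is in process_batch at line 5.
The tell: The log first diverges at position 3: the faulty run prints 'process_batch done: -54' where the working version prints 'process_batch done: 54'.
Call chain: main -> bind_quota(-91, 2) (called at line 46).
First divergence: position 3 — shown 'process_batch done: -54', intended 'process_batch done: 54'.
Intended log window:
  1: processing a batch of 8
  2: process_batch start, 8 items
  3: process_batch done: 54
  4: pick_anchor done: 46
Execution walk:
  process_batch([8, 8, 4, 4, 7, 12, 5, 6]) -> -54  [called from main, line 41]
  pick_anchor([8, 8, 4, 4, 7, 12, 5, 6], 4) -> 46  [called from main, line 42]
  pack_ledger(-54, -100, 1) -> -91  [called from update_gauge, line 26]
  update_gauge(-54, 46) -> -91  [called from main, line 44]
  bind_quota(-91, 2) -> 1  [called from main, line 46]
Log line origins:
  1 — main, line 40
  2 — process_batch, line 2
  3 — process_batch, line 6
  4 — pick_anchor, line 14
  5 — main, line 43
  6 — update_gauge, line 23
  7 — pack_ledger, line 18
  8 — main, line 45
  9 — bind_quota, line 29
A correct fix: line 5: replace `-` with `+`.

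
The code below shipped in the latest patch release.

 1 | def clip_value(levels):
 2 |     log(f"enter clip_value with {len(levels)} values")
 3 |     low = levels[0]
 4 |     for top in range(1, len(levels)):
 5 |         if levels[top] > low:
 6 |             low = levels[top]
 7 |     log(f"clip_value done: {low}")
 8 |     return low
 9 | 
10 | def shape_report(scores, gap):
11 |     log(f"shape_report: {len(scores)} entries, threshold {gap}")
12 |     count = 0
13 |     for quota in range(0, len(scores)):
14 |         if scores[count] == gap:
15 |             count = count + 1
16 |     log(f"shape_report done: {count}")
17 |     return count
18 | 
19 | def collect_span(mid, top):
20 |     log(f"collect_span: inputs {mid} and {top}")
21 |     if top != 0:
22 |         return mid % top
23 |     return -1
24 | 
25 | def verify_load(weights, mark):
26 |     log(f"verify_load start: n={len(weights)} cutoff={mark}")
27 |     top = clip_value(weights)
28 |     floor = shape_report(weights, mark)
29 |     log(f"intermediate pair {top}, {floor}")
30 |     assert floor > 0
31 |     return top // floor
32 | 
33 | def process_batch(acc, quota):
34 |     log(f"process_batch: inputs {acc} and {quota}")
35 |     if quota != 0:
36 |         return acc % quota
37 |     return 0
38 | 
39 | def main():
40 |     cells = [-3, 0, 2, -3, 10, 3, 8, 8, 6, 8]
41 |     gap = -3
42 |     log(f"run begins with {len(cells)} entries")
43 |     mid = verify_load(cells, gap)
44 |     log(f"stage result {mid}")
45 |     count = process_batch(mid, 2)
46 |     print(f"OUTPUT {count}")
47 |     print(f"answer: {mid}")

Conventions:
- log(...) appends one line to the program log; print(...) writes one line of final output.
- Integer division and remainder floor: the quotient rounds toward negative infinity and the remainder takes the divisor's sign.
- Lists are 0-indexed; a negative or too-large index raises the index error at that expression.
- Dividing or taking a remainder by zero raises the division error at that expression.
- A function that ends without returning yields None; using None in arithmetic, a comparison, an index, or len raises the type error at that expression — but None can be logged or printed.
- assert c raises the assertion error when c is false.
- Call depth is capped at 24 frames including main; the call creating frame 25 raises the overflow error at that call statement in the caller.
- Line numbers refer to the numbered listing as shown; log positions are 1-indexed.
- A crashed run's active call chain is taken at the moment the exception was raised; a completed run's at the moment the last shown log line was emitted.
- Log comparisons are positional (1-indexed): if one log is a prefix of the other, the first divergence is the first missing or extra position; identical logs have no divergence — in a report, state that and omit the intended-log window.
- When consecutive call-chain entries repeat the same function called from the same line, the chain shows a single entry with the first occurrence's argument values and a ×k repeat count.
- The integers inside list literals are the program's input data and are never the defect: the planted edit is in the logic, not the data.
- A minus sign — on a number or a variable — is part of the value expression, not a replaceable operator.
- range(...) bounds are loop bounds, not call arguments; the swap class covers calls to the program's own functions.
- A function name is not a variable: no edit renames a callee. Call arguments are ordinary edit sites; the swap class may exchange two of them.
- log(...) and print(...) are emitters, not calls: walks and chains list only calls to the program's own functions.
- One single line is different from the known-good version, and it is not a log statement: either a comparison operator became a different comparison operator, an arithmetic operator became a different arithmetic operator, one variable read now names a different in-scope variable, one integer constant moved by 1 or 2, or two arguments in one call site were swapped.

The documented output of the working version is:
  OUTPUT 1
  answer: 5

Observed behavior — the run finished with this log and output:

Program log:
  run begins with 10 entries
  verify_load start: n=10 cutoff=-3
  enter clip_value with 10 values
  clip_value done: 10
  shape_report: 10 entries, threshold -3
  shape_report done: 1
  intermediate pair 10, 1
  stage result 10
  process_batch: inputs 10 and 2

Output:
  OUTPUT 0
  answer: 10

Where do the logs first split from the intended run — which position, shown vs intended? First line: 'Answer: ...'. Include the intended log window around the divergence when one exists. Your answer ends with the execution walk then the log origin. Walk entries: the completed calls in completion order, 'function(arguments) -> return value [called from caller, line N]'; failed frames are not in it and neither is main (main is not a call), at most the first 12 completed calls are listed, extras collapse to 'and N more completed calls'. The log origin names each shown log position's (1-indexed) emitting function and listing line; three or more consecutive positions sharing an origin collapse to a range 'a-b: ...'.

Answer: position 6; shown 'shape_report done: 1' vs intended 'shape_report done: 2'.
Intended log window:
  4: clip_value done: 10
  5: shape_report: 10 entries, threshold -3
  6: shape_report done: 2
  7: intermediate pair 10, 2
Execution walk:
  clip_value([-3, 0, 2, -3, 10, 3, 8, 8, 6, 8]) -> 10  [called from verify_load, line 27]
  shape_report([-3, 0, 2, -3, 10, 3, 8, 8, 6, 8], -3) -> 1  [called from verify_load, line 28]
  verify_load([-3, 0, 2, -3, 10, 3, 8, 8, 6, 8], -3) -> 10  [called from main, line 43]
  process_batch(10, 2) -> 0  [called from main, line 45]
Log origin:
  1: logged in main at line 42
  2: logged in verify_load at line 26
  3: logged in clip_value at line 2
  4: logged in clip_value at line 7
  5: logged in shape_report at line 11
  6: logged in shape_report at line 16
  7: logged in verify_load at line 29
  8: logged in main at line 44
  9: logged in process_batch at line 34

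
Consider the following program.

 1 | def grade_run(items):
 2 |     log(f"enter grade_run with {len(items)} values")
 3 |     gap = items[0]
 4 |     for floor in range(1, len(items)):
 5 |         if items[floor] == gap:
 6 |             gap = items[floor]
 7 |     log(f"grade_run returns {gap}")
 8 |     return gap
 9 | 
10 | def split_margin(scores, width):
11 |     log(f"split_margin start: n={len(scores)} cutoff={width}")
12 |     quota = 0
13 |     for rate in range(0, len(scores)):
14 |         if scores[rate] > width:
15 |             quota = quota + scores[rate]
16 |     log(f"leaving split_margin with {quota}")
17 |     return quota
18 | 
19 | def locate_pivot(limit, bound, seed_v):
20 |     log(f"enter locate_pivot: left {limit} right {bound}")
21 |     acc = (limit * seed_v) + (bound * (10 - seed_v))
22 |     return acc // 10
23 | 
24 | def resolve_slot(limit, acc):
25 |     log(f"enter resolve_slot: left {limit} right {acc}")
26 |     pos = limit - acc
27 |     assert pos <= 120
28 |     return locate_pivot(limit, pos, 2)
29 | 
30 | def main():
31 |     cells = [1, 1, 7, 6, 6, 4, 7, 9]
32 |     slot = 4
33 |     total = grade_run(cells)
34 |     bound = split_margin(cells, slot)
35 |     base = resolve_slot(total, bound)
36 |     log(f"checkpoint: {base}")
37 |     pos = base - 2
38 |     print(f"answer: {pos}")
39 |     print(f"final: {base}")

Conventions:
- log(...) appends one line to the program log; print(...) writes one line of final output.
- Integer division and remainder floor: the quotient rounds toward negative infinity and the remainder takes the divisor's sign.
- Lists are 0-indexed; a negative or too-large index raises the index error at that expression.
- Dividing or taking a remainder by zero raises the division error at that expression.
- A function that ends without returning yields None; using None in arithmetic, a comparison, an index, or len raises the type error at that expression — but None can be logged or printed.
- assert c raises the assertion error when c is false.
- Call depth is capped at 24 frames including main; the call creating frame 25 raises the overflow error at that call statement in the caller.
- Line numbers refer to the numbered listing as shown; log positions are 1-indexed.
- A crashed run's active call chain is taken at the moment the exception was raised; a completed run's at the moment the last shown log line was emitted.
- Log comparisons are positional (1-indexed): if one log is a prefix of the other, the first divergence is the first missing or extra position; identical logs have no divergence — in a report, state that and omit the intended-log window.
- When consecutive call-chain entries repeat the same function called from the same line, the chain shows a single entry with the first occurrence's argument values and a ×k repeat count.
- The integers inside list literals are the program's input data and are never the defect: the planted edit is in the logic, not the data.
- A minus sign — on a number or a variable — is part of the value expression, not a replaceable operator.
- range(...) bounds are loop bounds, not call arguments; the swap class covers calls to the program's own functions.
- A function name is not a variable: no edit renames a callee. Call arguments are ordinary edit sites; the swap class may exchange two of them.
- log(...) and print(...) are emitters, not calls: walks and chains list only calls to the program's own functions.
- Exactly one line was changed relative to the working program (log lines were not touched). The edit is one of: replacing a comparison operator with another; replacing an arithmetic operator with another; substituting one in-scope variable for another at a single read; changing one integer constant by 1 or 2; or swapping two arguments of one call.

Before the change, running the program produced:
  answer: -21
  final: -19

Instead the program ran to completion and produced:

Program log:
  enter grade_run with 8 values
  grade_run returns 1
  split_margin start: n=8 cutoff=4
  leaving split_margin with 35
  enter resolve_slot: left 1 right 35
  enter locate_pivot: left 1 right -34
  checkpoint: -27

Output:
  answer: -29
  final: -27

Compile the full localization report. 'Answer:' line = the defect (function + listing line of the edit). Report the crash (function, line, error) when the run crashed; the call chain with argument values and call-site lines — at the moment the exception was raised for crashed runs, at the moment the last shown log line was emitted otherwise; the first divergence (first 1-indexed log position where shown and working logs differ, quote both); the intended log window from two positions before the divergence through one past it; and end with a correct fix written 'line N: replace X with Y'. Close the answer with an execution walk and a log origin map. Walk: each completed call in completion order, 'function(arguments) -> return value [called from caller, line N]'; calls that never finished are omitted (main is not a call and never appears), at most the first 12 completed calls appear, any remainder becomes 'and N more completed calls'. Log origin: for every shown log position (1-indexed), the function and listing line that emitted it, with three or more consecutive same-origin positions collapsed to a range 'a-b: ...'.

Answer: the defect is in grade_run at line 5.
Key fact: Log line 2 is where behavior first shows: 'grade_run returns 1' appears instead of 'grade_run returns 9'.
Call chain: main.
First divergence: position 2; shown 'grade_run returns 1' vs intended 'grade_run returns 9'.
Intended log window:
  1: enter grade_run with 8 values
  2: grade_run returns 9
  3: split_margin start: n=8 cutoff=4
Execution walk:
  grade_run([1, 1, 7, 6, 6, 4, 7, 9]) -> 1  [called from main, line 33]
  split_margin([1, 1, 7, 6, 6, 4, 7, 9], 4) -> 35  [called from main, line 34]
  locate_pivot(1, -34, 2) -> -27  [called from resolve_slot, line 28]
  resolve_slot(1, 35) -> -27  [called from main, line 35]
Log line origins:
  1: logged in grade_run at line 2
  2: logged in grade_run at line 7
  3: logged in split_margin at line 11
  4: logged in split_margin at line 16
  5: logged in resolve_slot at line 25
  6: logged in locate_pivot at line 20
  7: logged in main at line 36
A correct fix: line 5: replace `==` with `>`.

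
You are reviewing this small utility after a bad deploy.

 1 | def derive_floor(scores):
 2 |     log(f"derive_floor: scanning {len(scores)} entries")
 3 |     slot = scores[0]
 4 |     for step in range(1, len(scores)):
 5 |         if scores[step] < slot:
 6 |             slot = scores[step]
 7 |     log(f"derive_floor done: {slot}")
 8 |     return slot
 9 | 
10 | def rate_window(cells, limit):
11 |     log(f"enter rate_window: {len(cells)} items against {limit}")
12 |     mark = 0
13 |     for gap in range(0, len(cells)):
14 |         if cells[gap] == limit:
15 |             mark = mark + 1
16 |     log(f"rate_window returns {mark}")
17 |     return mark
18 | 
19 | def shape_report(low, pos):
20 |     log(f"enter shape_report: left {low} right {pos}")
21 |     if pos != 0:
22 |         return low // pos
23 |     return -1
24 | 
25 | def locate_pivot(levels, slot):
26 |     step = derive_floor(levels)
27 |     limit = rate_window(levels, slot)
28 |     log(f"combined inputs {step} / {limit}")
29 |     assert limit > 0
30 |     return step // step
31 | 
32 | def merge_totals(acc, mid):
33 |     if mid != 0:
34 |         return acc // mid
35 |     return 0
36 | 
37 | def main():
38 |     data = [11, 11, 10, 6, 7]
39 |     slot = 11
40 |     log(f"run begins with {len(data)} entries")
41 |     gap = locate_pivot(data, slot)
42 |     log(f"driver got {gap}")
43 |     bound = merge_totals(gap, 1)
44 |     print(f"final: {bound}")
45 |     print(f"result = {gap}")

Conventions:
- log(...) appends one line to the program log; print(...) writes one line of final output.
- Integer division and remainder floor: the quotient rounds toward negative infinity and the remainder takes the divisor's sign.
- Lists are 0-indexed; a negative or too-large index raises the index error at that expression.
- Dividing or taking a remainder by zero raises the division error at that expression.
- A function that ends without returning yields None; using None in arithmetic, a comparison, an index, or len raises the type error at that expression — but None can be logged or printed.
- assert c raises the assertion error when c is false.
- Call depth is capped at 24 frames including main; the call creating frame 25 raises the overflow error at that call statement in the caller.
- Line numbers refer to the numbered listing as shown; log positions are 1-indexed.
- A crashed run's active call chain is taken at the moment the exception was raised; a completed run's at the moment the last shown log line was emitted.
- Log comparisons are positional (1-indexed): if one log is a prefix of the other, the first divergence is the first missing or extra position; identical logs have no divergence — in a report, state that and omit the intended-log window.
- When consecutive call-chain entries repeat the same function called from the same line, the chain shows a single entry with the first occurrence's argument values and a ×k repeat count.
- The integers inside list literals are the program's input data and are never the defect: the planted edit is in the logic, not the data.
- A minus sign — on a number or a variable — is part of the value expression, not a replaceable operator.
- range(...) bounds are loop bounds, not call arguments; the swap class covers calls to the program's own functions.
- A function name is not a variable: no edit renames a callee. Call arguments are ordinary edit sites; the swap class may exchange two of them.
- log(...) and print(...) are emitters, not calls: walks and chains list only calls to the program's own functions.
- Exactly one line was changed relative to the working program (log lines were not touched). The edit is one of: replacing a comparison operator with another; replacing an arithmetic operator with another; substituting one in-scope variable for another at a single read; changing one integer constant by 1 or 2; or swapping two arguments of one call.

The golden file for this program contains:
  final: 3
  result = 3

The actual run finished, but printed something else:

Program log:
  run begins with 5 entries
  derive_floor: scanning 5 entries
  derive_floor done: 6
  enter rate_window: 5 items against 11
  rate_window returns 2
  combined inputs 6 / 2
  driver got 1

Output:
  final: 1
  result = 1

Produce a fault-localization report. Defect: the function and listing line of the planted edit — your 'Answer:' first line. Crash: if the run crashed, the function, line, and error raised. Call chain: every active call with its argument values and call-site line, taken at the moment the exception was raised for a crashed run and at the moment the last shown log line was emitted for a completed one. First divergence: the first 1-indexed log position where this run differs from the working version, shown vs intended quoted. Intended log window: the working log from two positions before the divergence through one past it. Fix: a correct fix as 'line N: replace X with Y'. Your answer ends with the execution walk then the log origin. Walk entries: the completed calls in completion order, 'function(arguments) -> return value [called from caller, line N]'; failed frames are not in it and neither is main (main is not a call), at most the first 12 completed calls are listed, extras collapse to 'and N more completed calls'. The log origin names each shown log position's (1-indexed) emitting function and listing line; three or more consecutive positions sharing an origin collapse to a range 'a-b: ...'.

Answer: the defect is in locate_pivot at line 30.
The tell: Position 7 is the first bad log line: 'driver got 1' should read 'driver got 3'.
Call chain: main.
First divergence: position 7 — shown 'driver got 1', intended 'driver got 3'.
Intended log window:
  5: rate_window returns 2
  6: combined inputs 6 / 2
  7: driver got 3
Execution walk:
  derive_floor([11, 11, 10, 6, 7]) -> 6  [called from locate_pivot, line 26]
  rate_window([11, 11, 10, 6, 7], 11) -> 2  [called from locate_pivot, line 27]
  locate_pivot([11, 11, 10, 6, 7], 11) -> 1  [called from main, line 41]
  merge_totals(1, 1) -> 1  [called from main, line 43]
Log line origins:
  1 — main, line 40
  2 — derive_floor, line 2
  3 — derive_floor, line 7
  4 — rate_window, line 11
  5 — rate_window, line 16
  6 — locate_pivot, line 28
  7 — main, line 42
A correct fix: line 30: replace `step // step` with `step // limit`.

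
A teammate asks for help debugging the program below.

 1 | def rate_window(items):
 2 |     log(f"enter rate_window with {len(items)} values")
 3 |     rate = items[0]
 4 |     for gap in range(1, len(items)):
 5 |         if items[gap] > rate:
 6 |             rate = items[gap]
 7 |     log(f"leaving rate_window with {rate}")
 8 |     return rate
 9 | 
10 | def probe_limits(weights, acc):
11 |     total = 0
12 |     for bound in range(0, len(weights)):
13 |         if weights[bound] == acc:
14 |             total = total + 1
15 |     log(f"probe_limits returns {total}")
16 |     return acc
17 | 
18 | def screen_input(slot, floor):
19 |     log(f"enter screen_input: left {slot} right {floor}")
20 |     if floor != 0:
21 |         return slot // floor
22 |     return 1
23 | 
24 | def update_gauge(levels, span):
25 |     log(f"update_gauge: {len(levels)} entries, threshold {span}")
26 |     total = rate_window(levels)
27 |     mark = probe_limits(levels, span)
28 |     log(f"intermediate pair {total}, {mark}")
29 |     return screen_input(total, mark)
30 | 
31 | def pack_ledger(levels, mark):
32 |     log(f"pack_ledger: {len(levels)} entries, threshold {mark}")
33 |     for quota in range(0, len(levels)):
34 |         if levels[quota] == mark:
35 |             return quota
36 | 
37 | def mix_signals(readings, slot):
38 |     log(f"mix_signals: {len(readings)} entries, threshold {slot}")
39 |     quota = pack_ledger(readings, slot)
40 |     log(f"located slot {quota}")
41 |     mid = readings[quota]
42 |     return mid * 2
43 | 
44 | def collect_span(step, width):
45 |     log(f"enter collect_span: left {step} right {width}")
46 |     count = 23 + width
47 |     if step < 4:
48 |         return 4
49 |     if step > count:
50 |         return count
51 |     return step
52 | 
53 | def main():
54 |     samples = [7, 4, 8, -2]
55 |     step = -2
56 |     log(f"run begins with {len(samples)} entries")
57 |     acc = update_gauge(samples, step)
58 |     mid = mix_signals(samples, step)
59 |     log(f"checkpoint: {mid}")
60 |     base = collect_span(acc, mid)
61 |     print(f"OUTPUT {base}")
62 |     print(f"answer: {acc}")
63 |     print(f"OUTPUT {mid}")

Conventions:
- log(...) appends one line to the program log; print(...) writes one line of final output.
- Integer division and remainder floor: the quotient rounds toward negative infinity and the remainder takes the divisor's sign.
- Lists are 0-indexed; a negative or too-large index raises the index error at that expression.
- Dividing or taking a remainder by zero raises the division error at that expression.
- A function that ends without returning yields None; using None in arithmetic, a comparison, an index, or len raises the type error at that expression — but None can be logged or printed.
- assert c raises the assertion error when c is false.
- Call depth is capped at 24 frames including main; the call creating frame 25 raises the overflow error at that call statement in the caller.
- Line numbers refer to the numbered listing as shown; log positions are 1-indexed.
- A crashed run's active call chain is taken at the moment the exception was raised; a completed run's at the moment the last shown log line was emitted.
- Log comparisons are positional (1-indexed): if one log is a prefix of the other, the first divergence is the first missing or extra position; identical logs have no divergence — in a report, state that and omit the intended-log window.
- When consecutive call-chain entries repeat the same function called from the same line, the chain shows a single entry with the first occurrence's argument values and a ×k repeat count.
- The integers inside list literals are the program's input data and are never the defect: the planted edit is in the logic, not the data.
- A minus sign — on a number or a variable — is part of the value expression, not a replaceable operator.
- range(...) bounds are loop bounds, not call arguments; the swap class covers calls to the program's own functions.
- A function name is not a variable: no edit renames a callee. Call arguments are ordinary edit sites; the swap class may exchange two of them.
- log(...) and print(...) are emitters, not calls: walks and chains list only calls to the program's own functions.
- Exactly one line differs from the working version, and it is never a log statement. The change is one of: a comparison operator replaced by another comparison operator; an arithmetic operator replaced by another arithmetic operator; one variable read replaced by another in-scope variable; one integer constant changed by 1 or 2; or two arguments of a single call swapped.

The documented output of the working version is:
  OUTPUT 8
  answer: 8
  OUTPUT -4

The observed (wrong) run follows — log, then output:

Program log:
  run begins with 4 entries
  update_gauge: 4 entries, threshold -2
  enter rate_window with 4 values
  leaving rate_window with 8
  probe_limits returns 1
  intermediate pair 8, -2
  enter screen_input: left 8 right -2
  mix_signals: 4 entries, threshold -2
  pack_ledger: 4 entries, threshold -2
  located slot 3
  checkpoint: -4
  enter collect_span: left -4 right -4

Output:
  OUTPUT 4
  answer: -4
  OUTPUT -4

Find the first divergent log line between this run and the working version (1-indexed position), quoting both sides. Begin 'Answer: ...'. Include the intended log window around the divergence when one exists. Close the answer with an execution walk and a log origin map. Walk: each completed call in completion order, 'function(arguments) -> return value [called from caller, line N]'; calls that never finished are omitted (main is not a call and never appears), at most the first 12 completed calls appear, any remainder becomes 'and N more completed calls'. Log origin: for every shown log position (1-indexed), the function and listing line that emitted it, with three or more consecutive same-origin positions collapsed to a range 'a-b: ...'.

Answer: position 6; shown 'intermediate pair 8, -2' vs intended 'intermediate pair 8, 1'.
Intended log window:
  4: leaving rate_window with 8
  5: probe_limits returns 1
  6: intermediate pair 8, 1
  7: enter screen_input: left 8 right 1
Execution walk:
  rate_window([7, 4, 8, -2]) -> 8  [called from update_gauge, line 26]
  probe_limits([7, 4, 8, -2], -2) -> -2  [called from update_gauge, line 27]
  screen_input(8, -2) -> -4  [called from update_gauge, line 29]
  update_gauge([7, 4, 8, -2], -2) -> -4  [called from main, line 57]
  pack_ledger([7, 4, 8, -2], -2) -> 3  [called from mix_signals, line 39]
  mix_signals([7, 4, 8, -2], -2) -> -4  [called from main, line 58]
  collect_span(-4, -4) -> 4  [called from main, line 60]
Log line origins:
  1: emitted by main (line 56)
  2: emitted by update_gauge (line 25)
  3: emitted by rate_window (line 2)
  4: emitted by rate_window (line 7)
  5: emitted by probe_limits (line 15)
  6: emitted by update_gauge (line 28)
  7: emitted by screen_input (line 19)
  8: emitted by mix_signals (line 38)
  9: emitted by pack_ledger (line 32)
  10: emitted by mix_signals (line 40)
  11: emitted by main (line 59)
  12: emitted by collect_span (line 45)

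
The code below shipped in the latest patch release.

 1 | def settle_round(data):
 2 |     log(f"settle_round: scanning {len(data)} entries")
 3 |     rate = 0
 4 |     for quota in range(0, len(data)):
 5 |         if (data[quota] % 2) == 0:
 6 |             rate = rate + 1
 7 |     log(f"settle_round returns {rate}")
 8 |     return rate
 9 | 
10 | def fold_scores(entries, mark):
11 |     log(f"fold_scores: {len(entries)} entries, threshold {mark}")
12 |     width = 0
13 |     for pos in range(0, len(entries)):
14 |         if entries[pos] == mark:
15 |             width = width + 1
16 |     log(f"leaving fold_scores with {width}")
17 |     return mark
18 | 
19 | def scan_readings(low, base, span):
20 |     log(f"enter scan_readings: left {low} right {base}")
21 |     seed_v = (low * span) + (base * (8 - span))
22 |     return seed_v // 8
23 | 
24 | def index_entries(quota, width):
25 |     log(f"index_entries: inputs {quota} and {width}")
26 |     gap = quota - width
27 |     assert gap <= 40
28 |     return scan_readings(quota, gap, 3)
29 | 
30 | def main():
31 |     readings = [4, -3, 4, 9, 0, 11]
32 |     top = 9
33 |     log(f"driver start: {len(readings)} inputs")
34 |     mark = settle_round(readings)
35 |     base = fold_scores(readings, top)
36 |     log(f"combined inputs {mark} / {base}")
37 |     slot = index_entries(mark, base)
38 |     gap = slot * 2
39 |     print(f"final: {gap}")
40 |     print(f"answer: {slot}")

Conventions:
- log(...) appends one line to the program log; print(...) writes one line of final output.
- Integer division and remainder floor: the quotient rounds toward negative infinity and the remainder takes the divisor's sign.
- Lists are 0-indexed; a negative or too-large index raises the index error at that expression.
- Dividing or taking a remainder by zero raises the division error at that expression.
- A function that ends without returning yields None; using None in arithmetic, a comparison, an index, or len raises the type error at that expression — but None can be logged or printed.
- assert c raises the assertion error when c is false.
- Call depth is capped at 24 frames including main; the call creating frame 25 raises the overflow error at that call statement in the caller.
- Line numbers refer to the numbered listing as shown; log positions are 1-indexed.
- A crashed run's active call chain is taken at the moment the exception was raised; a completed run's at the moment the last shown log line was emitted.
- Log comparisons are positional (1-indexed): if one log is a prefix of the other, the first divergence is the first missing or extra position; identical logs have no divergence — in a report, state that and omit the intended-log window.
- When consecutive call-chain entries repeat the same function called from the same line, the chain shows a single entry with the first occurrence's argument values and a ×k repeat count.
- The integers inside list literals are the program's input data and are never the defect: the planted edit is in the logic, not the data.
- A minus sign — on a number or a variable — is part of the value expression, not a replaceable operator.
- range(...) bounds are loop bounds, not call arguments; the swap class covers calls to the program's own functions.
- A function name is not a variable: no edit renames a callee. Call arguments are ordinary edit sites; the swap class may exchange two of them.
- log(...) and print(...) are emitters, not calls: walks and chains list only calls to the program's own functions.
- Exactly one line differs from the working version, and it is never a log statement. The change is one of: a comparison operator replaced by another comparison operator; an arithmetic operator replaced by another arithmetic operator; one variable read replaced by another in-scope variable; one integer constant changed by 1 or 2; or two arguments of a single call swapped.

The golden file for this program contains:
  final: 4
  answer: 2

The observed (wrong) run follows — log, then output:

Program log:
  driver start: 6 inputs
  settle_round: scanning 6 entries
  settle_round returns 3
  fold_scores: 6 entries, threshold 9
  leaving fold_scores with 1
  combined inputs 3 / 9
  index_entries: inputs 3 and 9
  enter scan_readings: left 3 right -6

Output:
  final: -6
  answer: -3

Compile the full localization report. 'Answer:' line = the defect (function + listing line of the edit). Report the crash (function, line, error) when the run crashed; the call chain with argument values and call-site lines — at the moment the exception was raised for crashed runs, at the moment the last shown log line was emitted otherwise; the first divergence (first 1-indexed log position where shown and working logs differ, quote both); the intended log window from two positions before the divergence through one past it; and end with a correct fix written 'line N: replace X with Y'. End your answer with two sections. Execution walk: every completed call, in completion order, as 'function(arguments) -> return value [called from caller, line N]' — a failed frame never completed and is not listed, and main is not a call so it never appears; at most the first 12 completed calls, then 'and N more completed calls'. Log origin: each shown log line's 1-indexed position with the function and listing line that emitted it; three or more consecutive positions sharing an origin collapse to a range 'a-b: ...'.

Answer: the defect is in fold_scores at line 17.
Core observation: Everything matches until log position 6, which reads 'combined inputs 3 / 9' in place of 'combined inputs 3 / 1'.
Call chain: main -> index_entries(3, 9) (called at line 37) -> scan_readings(3, -6, 3) (called at line 28).
First divergence: position 6 — the shown line 'combined inputs 3 / 9' should read 'combined inputs 3 / 1'.
Intended log window:
  4: fold_scores: 6 entries, threshold 9
  5: leaving fold_scores with 1
  6: combined inputs 3 / 1
  7: index_entries: inputs 3 and 1
Execution walk:
  settle_round([4, -3, 4, 9, 0, 11]) -> 3  [called from main, line 34]
  fold_scores([4, -3, 4, 9, 0, 11], 9) -> 9  [called from main, line 35]
  scan_readings(3, -6, 3) -> -3  [called from index_entries, line 28]
  index_entries(3, 9) -> -3  [called from main, line 37]
Log origins:
  1 — main, line 33
  2 — settle_round, line 2
  3 — settle_round, line 7
  4 — fold_scores, line 11
  5 — fold_scores, line 16
  6 — main, line 36
  7 — index_entries, line 25
  8 — scan_readings, line 20
A correct fix: line 17: replace `mark` with `width`.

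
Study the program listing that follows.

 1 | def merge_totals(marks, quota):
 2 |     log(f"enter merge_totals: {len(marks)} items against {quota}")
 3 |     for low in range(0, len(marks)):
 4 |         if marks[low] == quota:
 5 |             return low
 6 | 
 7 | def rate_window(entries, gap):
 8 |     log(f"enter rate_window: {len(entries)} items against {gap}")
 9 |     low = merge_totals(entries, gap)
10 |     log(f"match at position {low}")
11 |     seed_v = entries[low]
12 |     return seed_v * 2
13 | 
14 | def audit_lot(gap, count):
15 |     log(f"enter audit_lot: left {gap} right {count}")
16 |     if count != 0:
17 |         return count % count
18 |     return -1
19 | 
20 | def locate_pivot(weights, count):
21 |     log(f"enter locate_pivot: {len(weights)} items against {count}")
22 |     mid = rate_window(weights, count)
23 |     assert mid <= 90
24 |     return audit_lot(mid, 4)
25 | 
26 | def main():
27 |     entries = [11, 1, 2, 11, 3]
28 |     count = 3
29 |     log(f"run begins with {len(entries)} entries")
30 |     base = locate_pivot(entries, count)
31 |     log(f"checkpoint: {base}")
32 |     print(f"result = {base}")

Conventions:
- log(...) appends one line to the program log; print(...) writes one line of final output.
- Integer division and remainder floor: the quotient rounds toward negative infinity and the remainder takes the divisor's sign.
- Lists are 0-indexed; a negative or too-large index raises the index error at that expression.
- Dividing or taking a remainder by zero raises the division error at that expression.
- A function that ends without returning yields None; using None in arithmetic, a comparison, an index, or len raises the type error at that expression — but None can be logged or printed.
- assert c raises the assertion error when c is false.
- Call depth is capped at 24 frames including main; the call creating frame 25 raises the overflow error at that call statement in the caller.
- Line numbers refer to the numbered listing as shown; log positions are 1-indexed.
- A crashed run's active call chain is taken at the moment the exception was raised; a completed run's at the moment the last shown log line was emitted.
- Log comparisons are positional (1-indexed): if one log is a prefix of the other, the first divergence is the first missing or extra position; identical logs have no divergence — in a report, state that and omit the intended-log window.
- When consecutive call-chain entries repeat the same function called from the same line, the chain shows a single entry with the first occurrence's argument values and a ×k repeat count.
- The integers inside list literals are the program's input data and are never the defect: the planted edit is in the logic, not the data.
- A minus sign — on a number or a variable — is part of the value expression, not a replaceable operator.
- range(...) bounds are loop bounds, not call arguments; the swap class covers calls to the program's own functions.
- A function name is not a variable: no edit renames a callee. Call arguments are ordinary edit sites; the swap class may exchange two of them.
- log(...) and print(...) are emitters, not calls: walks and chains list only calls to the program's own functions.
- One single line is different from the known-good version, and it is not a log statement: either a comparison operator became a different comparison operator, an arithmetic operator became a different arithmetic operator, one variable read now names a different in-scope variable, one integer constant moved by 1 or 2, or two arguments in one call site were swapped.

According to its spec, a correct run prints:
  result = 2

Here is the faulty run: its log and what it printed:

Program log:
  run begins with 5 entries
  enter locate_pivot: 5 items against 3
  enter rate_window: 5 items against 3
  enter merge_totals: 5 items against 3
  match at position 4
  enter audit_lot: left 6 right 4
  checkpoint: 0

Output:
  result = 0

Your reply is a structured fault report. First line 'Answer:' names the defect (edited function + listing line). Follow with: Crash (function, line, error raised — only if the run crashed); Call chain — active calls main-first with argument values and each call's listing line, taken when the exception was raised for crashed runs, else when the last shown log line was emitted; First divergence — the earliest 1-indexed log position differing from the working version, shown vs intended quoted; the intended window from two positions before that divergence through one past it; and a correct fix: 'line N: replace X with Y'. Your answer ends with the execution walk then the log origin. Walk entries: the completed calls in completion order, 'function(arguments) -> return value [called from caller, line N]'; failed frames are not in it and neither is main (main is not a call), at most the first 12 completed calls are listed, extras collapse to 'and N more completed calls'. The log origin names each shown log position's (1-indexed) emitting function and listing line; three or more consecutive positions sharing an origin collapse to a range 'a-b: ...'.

Answer: the defect is in audit_lot at line 17.
Core observation: The earliest visible damage is log position 7 — 'checkpoint: 0' rather than the intended 'checkpoint: 2'.
Call chain: main.
First divergence: position 7; shown 'checkpoint: 0' vs intended 'checkpoint: 2'.
Intended log window:
  5: match at position 4
  6: enter audit_lot: left 6 right 4
  7: checkpoint: 2
Execution walk:
  merge_totals([11, 1, 2, 11, 3], 3) -> 4  [called from rate_window, line 9]
  rate_window([11, 1, 2, 11, 3], 3) -> 6  [called from locate_pivot, line 22]
  audit_lot(6, 4) -> 0  [called from locate_pivot, line 24]
  locate_pivot([11, 1, 2, 11, 3], 3) -> 0  [called from main, line 30]
Log line origins:
  1 — main, line 29
  2 — locate_pivot, line 21
  3 — rate_window, line 8
  4 — merge_totals, line 2
  5 — rate_window, line 10
  6 — audit_lot, line 15
  7 — main, line 31
A correct fix: line 17: replace `count % count` with `gap % count`.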